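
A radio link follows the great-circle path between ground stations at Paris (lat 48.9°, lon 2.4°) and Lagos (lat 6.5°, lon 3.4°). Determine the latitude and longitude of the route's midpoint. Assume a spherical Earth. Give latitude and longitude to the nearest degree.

≈ lat 28°, lon 3°

Convert each endpoint to a unit vector on the sphere (x = cos φ cos λ, y = cos φ sin λ, z = sin φ).
The central angle between the endpoints is δ = arccos(p₁·p₂) ≈ 0.740 rad (42.4°).
Interpolate at f = 1/2 with slerp weights a = sin((1−f)δ)/sin δ ≈ 0.536, b = sin(fδ)/sin δ ≈ 0.536.
p = a·p₁ + b·p₂ ≈ (0.884, 0.046, 0.465); φ = arcsin(p_z) ≈ 27.70°, λ = atan2(p_y, p_x) ≈ 3.00°.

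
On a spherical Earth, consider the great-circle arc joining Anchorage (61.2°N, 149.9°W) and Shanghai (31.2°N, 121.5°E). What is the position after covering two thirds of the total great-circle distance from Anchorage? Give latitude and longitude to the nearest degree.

Convert each endpoint to a unit vector on the sphere (x = cos φ cos λ, y = cos φ sin λ, z = sin φ).
The central angle between the endpoints is δ = arccos(p₁·p₂) ≈ 1.088 rad (62.4°).
Interpolate at f = 2/3 with slerp weights a = sin((1−f)δ)/sin δ ≈ 0.401, b = sin(fδ)/sin δ ≈ 0.749.
p = a·p₁ + b·p₂ ≈ (-0.502, 0.450, 0.739); φ = arcsin(p_z) ≈ 47.65°, λ = atan2(p_y, p_x) ≈ 138.14°.

≈ 48°N, 138°E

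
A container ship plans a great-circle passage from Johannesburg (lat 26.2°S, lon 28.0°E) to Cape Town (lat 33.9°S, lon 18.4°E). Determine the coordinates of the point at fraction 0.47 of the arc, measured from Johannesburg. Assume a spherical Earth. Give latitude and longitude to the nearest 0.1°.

≈ lat 29.9°S, lon 23.7°E

The haversine formula gives a central angle δ ≈ 0.198 rad (11.3°) between the endpoints.
Interpolate at f = 0.47 with slerp weights a = sin((1−f)δ)/sin δ ≈ 0.532, b = sin(fδ)/sin δ ≈ 0.472.
p = a·p₁ + b·p₂ ≈ (0.794, 0.348, -0.499); φ = arcsin(p_z) ≈ -29.91°, λ = atan2(p_y, p_x) ≈ 23.67°.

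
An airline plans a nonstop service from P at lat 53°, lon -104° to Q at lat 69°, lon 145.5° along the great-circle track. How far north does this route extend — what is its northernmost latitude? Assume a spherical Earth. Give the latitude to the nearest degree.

The great circle lies in the plane with unit normal n̂ = (p₁ × p₂)/|p₁ × p₂|.
Here n̂_z ≈ -0.272; the vertex latitude is φ_max = arccos|n̂_z| ≈ 74.2°.

≈ 74°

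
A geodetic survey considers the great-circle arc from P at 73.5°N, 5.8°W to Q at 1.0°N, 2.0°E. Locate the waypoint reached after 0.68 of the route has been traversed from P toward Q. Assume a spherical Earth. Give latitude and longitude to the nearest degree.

Convert each endpoint to a unit vector on the sphere (x = cos φ cos λ, y = cos φ sin λ, z = sin φ).
The central angle between the endpoints is δ = arccos(p₁·p₂) ≈ 1.268 rad (72.7°).
Interpolate at f = 0.68 with slerp weights a = sin((1−f)δ)/sin δ ≈ 0.414, b = sin(fδ)/sin δ ≈ 0.796.
p = a·p₁ + b·p₂ ≈ (0.912, 0.016, 0.410); φ = arcsin(p_z) ≈ 24.23°, λ = atan2(p_y, p_x) ≈ 1.00°.

≈ 24°N, 1°E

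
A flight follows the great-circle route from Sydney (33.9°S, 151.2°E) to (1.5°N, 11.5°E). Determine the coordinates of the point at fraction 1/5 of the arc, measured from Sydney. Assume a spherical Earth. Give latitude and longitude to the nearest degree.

Write both endpoints as unit vectors p₁, p₂ with components (cos φ cos λ, cos φ sin λ, sin φ).
The central angle between the endpoints is δ = arccos(p₁·p₂) ≈ 2.275 rad (130.3°).
Interpolate at f = 1/5 with slerp weights a = sin((1−f)δ)/sin δ ≈ 1.272, b = sin(fδ)/sin δ ≈ 0.577.
p = a·p₁ + b·p₂ ≈ (-0.360, 0.623, -0.694); φ = arcsin(p_z) ≈ -43.96°, λ = atan2(p_y, p_x) ≈ 120.01°.

≈ (44°S, 120°E)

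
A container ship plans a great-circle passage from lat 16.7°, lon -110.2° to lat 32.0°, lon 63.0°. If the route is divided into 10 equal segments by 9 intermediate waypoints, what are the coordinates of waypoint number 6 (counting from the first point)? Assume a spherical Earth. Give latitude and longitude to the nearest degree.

From cos δ = sin φ₁ sin φ₂ + cos φ₁ cos φ₂ cos Δλ, the central angle is δ ≈ 2.284 rad (130.9°).
Interpolate at f = 6/10 with slerp weights a = sin((1−f)δ)/sin δ ≈ 1.047, b = sin(fδ)/sin δ ≈ 1.296.
p = a·p₁ + b·p₂ ≈ (0.153, 0.038, 0.988); φ = arcsin(p_z) ≈ 80.95°, λ = atan2(p_y, p_x) ≈ 14.01°.

≈ lat 81°, lon 14°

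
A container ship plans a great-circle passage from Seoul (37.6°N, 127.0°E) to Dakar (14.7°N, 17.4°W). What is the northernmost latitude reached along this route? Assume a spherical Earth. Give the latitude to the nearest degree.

The great circle lies in the plane with unit normal n̂ = (p₁ × p₂)/|p₁ × p₂|.
Here n̂_z ≈ -0.505; the vertex latitude is φ_max = arccos|n̂_z| ≈ 59.7°.
Check via Clairaut: cos φ_max = |cos φ₁| · sin C = cos(37.6°)·sin(39.6°) ≈ 0.505, again giving ≈ 59.7°.

≈ 60°N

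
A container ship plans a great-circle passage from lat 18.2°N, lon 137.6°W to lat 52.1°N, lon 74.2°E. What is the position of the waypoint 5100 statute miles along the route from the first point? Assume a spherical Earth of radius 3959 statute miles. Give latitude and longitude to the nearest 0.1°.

≈ lat 71.2°N, lon 129.2°E

Write both endpoints as unit vectors p₁, p₂ with components (cos φ cos λ, cos φ sin λ, sin φ).
The central angle between the endpoints is δ = arccos(p₁·p₂) ≈ 1.823 rad (104.4°). The total great-circle distance is δ·R ≈ 1.823 × 3959 ≈ 7217 mi, so the target fraction is f = 5100/7217 ≈ 0.707.
Interpolate at f ≈ 0.707 with slerp weights a = sin((1−f)δ)/sin δ ≈ 0.526, b = sin(fδ)/sin δ ≈ 0.992.
p = a·p₁ + b·p₂ ≈ (-0.203, 0.249, 0.947); φ = arcsin(p_z) ≈ 71.25°, λ = atan2(p_y, p_x) ≈ 129.23°.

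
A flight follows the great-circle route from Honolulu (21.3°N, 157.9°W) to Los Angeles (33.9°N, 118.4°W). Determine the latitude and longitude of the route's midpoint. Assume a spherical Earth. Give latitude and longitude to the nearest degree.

≈ 29°N, 139°W

Convert each endpoint to a unit vector on the sphere (x = cos φ cos λ, y = cos φ sin λ, z = sin φ).
The central angle between the endpoints is δ = arccos(p₁·p₂) ≈ 0.645 rad (36.9°).
Interpolate at f = 1/2 with slerp weights a = sin((1−f)δ)/sin δ ≈ 0.527, b = sin(fδ)/sin δ ≈ 0.527.
p = a·p₁ + b·p₂ ≈ (-0.663, -0.570, 0.486); φ = arcsin(p_z) ≈ 29.05°, λ = atan2(p_y, p_x) ≈ -139.34°.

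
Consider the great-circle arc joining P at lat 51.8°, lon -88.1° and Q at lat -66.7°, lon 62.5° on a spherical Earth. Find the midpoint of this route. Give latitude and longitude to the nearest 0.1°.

≈ lat -21.6°, lon -52.8°

Write both endpoints as unit vectors p₁, p₂ with components (cos φ cos λ, cos φ sin λ, sin φ).
The central angle between the endpoints is δ = arccos(p₁·p₂) ≈ 2.779 rad (159.2°).
Interpolate at f = 1/2 with slerp weights a = sin((1−f)δ)/sin δ ≈ 2.771, b = sin(fδ)/sin δ ≈ 2.771.
p = a·p₁ + b·p₂ ≈ (0.563, -0.740, -0.367); φ = arcsin(p_z) ≈ -21.55°, λ = atan2(p_y, p_x) ≈ -52.76°.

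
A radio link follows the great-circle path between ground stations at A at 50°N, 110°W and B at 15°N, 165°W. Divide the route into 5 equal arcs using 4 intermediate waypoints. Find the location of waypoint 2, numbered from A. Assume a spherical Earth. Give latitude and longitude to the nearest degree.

Write both endpoints as unit vectors p₁, p₂ with components (cos φ cos λ, cos φ sin λ, sin φ).
The central angle between the endpoints is δ = arccos(p₁·p₂) ≈ 0.983 rad (56.3°).
Interpolate at f = 2/5 with slerp weights a = sin((1−f)δ)/sin δ ≈ 0.668, b = sin(fδ)/sin δ ≈ 0.460.
p = a·p₁ + b·p₂ ≈ (-0.577, -0.519, 0.631); φ = arcsin(p_z) ≈ 39.14°, λ = atan2(p_y, p_x) ≈ -138.02°.

≈ 39°N, 138°W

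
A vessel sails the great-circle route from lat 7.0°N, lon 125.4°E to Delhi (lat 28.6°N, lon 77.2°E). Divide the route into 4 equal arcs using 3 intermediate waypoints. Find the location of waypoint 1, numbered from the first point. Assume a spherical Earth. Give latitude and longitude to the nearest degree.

≈ lat 13°N, lon 114°E

From cos δ = sin φ₁ sin φ₂ + cos φ₁ cos φ₂ cos Δλ, the central angle is δ ≈ 0.877 rad (50.3°).
Interpolate at f = 1/4 with slerp weights a = sin((1−f)δ)/sin δ ≈ 0.795, b = sin(fδ)/sin δ ≈ 0.283.
p = a·p₁ + b·p₂ ≈ (-0.402, 0.886, 0.232); φ = arcsin(p_z) ≈ 13.44°, λ = atan2(p_y, p_x) ≈ 114.42°.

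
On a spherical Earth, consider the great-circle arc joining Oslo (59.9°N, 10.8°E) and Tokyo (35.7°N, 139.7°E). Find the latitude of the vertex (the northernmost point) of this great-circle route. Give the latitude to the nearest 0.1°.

≈ 70.9°N

The great circle lies in the plane with unit normal n̂ = (p₁ × p₂)/|p₁ × p₂|.
Here n̂_z ≈ +0.327; the vertex latitude is φ_max = arccos|n̂_z| ≈ 70.9°.
Check via Clairaut: cos φ_max = |cos φ₁| · sin C = cos(59.9°)·sin(40.7°) ≈ 0.327, again giving ≈ 70.9°.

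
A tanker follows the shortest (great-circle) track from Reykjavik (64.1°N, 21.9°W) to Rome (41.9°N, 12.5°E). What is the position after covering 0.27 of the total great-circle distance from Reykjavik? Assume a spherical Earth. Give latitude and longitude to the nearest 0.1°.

Convert each endpoint to a unit vector on the sphere (x = cos φ cos λ, y = cos φ sin λ, z = sin φ).
The central angle between the endpoints is δ = arccos(p₁·p₂) ≈ 0.518 rad (29.7°).
Interpolate at f = 0.27 with slerp weights a = sin((1−f)δ)/sin δ ≈ 0.746, b = sin(fδ)/sin δ ≈ 0.282.
p = a·p₁ + b·p₂ ≈ (0.507, -0.076, 0.859); φ = arcsin(p_z) ≈ 59.17°, λ = atan2(p_y, p_x) ≈ -8.54°.

≈ 59.2°N, 8.5°W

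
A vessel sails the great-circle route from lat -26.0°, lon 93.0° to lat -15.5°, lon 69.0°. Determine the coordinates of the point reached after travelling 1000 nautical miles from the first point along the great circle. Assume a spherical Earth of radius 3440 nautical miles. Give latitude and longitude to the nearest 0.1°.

≈ lat -19.3°, lon 76.5°

Convert each endpoint to a unit vector on the sphere (x = cos φ cos λ, y = cos φ sin λ, z = sin φ).
The central angle between the endpoints is δ = arccos(p₁·p₂) ≈ 0.431 rad (24.7°). The total great-circle distance is δ·R ≈ 0.431 × 3440 ≈ 1484 nmi, so the target fraction is f = 1000/1484 ≈ 0.674.
Interpolate at f ≈ 0.674 with slerp weights a = sin((1−f)δ)/sin δ ≈ 0.335, b = sin(fδ)/sin δ ≈ 0.685.
p = a·p₁ + b·p₂ ≈ (0.221, 0.918, -0.330); φ = arcsin(p_z) ≈ -19.28°, λ = atan2(p_y, p_x) ≈ 76.46°.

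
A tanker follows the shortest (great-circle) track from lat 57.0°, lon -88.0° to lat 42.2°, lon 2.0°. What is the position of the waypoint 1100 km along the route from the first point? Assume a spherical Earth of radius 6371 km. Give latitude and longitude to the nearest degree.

≈ lat 60°, lon -70°

Write both endpoints as unit vectors p₁, p₂ with components (cos φ cos λ, cos φ sin λ, sin φ).
The central angle between the endpoints is δ = arccos(p₁·p₂) ≈ 0.972 rad (55.7°). The total great-circle distance is δ·R ≈ 0.972 × 6371 ≈ 6195 km, so the target fraction is f = 1100/6195 ≈ 0.178.
Interpolate at f ≈ 0.178 with slerp weights a = sin((1−f)δ)/sin δ ≈ 0.868, b = sin(fδ)/sin δ ≈ 0.208.
p = a·p₁ + b·p₂ ≈ (0.170, -0.467, 0.868); φ = arcsin(p_z) ≈ 60.18°, λ = atan2(p_y, p_x) ≈ -69.95°.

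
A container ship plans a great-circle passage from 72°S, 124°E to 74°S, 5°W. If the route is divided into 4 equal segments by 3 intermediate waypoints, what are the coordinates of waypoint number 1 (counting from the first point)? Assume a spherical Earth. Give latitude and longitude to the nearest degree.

≈ 78°S, 108°E

From cos δ = sin φ₁ sin φ₂ + cos φ₁ cos φ₂ cos Δλ, the central angle is δ ≈ 0.534 rad (30.6°).
Interpolate at f = 1/4 with slerp weights a = sin((1−f)δ)/sin δ ≈ 0.766, b = sin(fδ)/sin δ ≈ 0.262.
p = a·p₁ + b·p₂ ≈ (-0.061, 0.190, -0.980); φ = arcsin(p_z) ≈ -78.50°, λ = atan2(p_y, p_x) ≈ 107.68°.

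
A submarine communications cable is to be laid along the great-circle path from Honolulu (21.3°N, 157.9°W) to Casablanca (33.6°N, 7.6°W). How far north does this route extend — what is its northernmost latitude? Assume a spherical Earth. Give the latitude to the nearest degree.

≈ 64°N

The great circle lies in the plane with unit normal n̂ = (p₁ × p₂)/|p₁ × p₂|.
Here n̂_z ≈ +0.436; the vertex latitude is φ_max = arccos|n̂_z| ≈ 64.1°.
Check via Clairaut: cos φ_max = |cos φ₁| · sin C = cos(21.3°)·sin(27.9°) ≈ 0.436, again giving ≈ 64.1°.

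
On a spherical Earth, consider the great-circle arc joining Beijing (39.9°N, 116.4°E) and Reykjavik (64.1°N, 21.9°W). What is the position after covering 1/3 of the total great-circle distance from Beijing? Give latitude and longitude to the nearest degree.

≈ 62°N, 101°E

Convert each endpoint to a unit vector on the sphere (x = cos φ cos λ, y = cos φ sin λ, z = sin φ).
The central angle between the endpoints is δ = arccos(p₁·p₂) ≈ 1.238 rad (70.9°).
Interpolate at f = 1/3 with slerp weights a = sin((1−f)δ)/sin δ ≈ 0.777, b = sin(fδ)/sin δ ≈ 0.424.
p = a·p₁ + b·p₂ ≈ (-0.093, 0.465, 0.880); φ = arcsin(p_z) ≈ 61.69°, λ = atan2(p_y, p_x) ≈ 101.33°.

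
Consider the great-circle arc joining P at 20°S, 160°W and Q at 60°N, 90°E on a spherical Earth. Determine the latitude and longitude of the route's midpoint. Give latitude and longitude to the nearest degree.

≈ 30°N, 169°E

From cos δ = sin φ₁ sin φ₂ + cos φ₁ cos φ₂ cos Δλ, the central angle is δ ≈ 2.045 rad (117.2°).
Interpolate at f = 1/2 with slerp weights a = sin((1−f)δ)/sin δ ≈ 0.959, b = sin(fδ)/sin δ ≈ 0.959.
p = a·p₁ + b·p₂ ≈ (-0.847, 0.171, 0.503); φ = arcsin(p_z) ≈ 30.18°, λ = atan2(p_y, p_x) ≈ 168.57°.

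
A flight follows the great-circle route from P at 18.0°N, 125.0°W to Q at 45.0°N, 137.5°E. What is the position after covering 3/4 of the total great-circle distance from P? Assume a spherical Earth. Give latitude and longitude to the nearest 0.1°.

The haversine formula gives a central angle δ ≈ 1.440 rad (82.5°) between the endpoints.
Interpolate at f = 3/4 with slerp weights a = sin((1−f)δ)/sin δ ≈ 0.355, b = sin(fδ)/sin δ ≈ 0.889.
p = a·p₁ + b·p₂ ≈ (-0.658, 0.148, 0.739); φ = arcsin(p_z) ≈ 47.62°, λ = atan2(p_y, p_x) ≈ 167.30°.

≈ 47.6°N, 167.3°E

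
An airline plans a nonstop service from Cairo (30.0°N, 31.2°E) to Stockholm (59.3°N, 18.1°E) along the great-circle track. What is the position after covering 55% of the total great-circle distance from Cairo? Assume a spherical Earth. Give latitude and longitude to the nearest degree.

Convert each endpoint to a unit vector on the sphere (x = cos φ cos λ, y = cos φ sin λ, z = sin φ).
The central angle between the endpoints is δ = arccos(p₁·p₂) ≈ 0.534 rad (30.6°).
Interpolate at f = 0.55 with slerp weights a = sin((1−f)δ)/sin δ ≈ 0.468, b = sin(fδ)/sin δ ≈ 0.569.
p = a·p₁ + b·p₂ ≈ (0.622, 0.300, 0.723); φ = arcsin(p_z) ≈ 46.29°, λ = atan2(p_y, p_x) ≈ 25.73°.

≈ (46°N, 26°E)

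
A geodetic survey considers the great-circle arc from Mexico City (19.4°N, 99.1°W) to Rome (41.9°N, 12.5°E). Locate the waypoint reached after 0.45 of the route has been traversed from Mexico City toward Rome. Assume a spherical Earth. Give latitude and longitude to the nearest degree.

≈ 44°N, 59°W

Convert each endpoint to a unit vector on the sphere (x = cos φ cos λ, y = cos φ sin λ, z = sin φ).
The central angle between the endpoints is δ = arccos(p₁·p₂) ≈ 1.607 rad (92.1°).
Interpolate at f = 0.45 with slerp weights a = sin((1−f)δ)/sin δ ≈ 0.774, b = sin(fδ)/sin δ ≈ 0.662.
p = a·p₁ + b·p₂ ≈ (0.366, -0.614, 0.699); φ = arcsin(p_z) ≈ 44.38°, λ = atan2(p_y, p_x) ≈ -59.21°.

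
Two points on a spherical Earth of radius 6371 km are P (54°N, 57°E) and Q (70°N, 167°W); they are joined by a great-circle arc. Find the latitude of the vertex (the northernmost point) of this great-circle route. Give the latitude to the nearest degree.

≈ 80°N

The great circle lies in the plane with unit normal n̂ = (p₁ × p₂)/|p₁ × p₂|.
Here n̂_z ≈ +0.177; the vertex latitude is φ_max = arccos|n̂_z| ≈ 79.8°.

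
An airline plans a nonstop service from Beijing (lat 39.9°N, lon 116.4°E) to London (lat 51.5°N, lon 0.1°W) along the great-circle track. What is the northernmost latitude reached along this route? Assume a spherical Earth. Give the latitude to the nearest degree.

The great circle lies in the plane with unit normal n̂ = (p₁ × p₂)/|p₁ × p₂|.
Here n̂_z ≈ -0.446; the vertex latitude is φ_max = arccos|n̂_z| ≈ 63.5°.
Check via Clairaut: cos φ_max = |cos φ₁| · sin C = cos(39.9°)·sin(35.6°) ≈ 0.446, again giving ≈ 63.5°.

≈ 63°N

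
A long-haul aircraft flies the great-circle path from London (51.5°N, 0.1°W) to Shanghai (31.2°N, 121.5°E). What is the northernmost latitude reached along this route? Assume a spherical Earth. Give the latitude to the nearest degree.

The great circle lies in the plane with unit normal n̂ = (p₁ × p₂)/|p₁ × p₂|.
Here n̂_z ≈ +0.457; the vertex latitude is φ_max = arccos|n̂_z| ≈ 62.8°.
Check via Clairaut: cos φ_max = |cos φ₁| · sin C = cos(51.5°)·sin(47.3°) ≈ 0.457, again giving ≈ 62.8°.

≈ 63°N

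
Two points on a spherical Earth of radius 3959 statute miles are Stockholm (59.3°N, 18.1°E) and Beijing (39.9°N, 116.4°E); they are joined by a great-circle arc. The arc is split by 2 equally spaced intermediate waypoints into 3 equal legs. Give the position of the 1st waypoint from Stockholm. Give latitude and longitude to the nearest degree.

≈ (63°N, 60°E)

Convert each endpoint to a unit vector on the sphere (x = cos φ cos λ, y = cos φ sin λ, z = sin φ).
The central angle between the endpoints is δ = arccos(p₁·p₂) ≈ 1.053 rad (60.3°).
Interpolate at f = 1/3 with slerp weights a = sin((1−f)δ)/sin δ ≈ 0.743, b = sin(fδ)/sin δ ≈ 0.396.
p = a·p₁ + b·p₂ ≈ (0.226, 0.390, 0.893); φ = arcsin(p_z) ≈ 63.23°, λ = atan2(p_y, p_x) ≈ 59.93°.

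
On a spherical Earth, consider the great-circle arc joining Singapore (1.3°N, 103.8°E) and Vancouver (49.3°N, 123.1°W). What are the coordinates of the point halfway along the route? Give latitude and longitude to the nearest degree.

From cos δ = sin φ₁ sin φ₂ + cos φ₁ cos φ₂ cos Δλ, the central angle is δ ≈ 2.013 rad (115.4°).
Interpolate at f = 1/2 with slerp weights a = sin((1−f)δ)/sin δ ≈ 0.935, b = sin(fδ)/sin δ ≈ 0.935.
p = a·p₁ + b·p₂ ≈ (-0.556, 0.397, 0.730); φ = arcsin(p_z) ≈ 46.90°, λ = atan2(p_y, p_x) ≈ 144.47°.

≈ 47°N, 144°E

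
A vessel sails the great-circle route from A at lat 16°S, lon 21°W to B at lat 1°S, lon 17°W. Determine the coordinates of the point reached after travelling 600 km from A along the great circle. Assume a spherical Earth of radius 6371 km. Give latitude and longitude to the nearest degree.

Convert each endpoint to a unit vector on the sphere (x = cos φ cos λ, y = cos φ sin λ, z = sin φ).
The central angle between the endpoints is δ = arccos(p₁·p₂) ≈ 0.271 rad (15.5°). The total great-circle distance is δ·R ≈ 0.271 × 6371 ≈ 1725 km, so the target fraction is f = 600/1725 ≈ 0.348.
Interpolate at f ≈ 0.348 with slerp weights a = sin((1−f)δ)/sin δ ≈ 0.657, b = sin(fδ)/sin δ ≈ 0.352.
p = a·p₁ + b·p₂ ≈ (0.926, -0.329, -0.187); φ = arcsin(p_z) ≈ -10.79°, λ = atan2(p_y, p_x) ≈ -19.57°.

≈ lat 11°S, lon 20°W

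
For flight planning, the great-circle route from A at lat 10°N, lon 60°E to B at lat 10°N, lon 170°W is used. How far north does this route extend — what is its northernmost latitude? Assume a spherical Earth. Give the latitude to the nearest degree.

The great circle lies in the plane with unit normal n̂ = (p₁ × p₂)/|p₁ × p₂|.
Here n̂_z ≈ +0.923; the vertex latitude is φ_max = arccos|n̂_z| ≈ 22.6°.

≈ 23°N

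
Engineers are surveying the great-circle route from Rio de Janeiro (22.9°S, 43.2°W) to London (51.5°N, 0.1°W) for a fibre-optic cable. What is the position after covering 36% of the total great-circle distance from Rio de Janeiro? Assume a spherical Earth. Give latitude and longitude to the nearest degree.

Convert each endpoint to a unit vector on the sphere (x = cos φ cos λ, y = cos φ sin λ, z = sin φ).
The central angle between the endpoints is δ = arccos(p₁·p₂) ≈ 1.456 rad (83.4°).
Interpolate at f = 0.36 with slerp weights a = sin((1−f)δ)/sin δ ≈ 0.808, b = sin(fδ)/sin δ ≈ 0.504.
p = a·p₁ + b·p₂ ≈ (0.856, -0.510, 0.080); φ = arcsin(p_z) ≈ 4.58°, λ = atan2(p_y, p_x) ≈ -30.78°.

≈ 5°N, 31°W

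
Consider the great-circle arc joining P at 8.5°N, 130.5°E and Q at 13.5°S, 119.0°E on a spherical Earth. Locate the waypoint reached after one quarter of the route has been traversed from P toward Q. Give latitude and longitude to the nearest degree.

≈ 3°N, 128°E

Write both endpoints as unit vectors p₁, p₂ with components (cos φ cos λ, cos φ sin λ, sin φ).
The central angle between the endpoints is δ = arccos(p₁·p₂) ≈ 0.433 rad (24.8°).
Interpolate at f = 1/4 with slerp weights a = sin((1−f)δ)/sin δ ≈ 0.760, b = sin(fδ)/sin δ ≈ 0.257.
p = a·p₁ + b·p₂ ≈ (-0.610, 0.791, 0.052); φ = arcsin(p_z) ≈ 3.00°, λ = atan2(p_y, p_x) ≈ 127.64°.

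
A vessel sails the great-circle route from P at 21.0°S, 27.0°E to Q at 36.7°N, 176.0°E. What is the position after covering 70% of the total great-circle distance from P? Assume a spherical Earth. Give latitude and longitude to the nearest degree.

≈ 39°N, 118°E

Convert each endpoint to a unit vector on the sphere (x = cos φ cos λ, y = cos φ sin λ, z = sin φ).
The central angle between the endpoints is δ = arccos(p₁·p₂) ≈ 2.598 rad (148.8°).
Interpolate at f = 0.70 with slerp weights a = sin((1−f)δ)/sin δ ≈ 1.359, b = sin(fδ)/sin δ ≈ 1.874.
p = a·p₁ + b·p₂ ≈ (-0.369, 0.681, 0.633); φ = arcsin(p_z) ≈ 39.28°, λ = atan2(p_y, p_x) ≈ 118.45°.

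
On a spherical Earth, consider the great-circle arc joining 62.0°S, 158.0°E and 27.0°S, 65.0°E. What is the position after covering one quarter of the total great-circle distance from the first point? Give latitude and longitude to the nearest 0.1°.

≈ 61.9°S, 121.5°E

Write both endpoints as unit vectors p₁, p₂ with components (cos φ cos λ, cos φ sin λ, sin φ).
The central angle between the endpoints is δ = arccos(p₁·p₂) ≈ 1.182 rad (67.7°).
Interpolate at f = 1/4 with slerp weights a = sin((1−f)δ)/sin δ ≈ 0.837, b = sin(fδ)/sin δ ≈ 0.315.
p = a·p₁ + b·p₂ ≈ (-0.246, 0.401, -0.882); φ = arcsin(p_z) ≈ -61.91°, λ = atan2(p_y, p_x) ≈ 121.50°.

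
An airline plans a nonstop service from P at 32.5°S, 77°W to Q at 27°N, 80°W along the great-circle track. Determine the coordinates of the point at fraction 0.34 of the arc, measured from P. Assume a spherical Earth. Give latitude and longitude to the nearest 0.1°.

Write both endpoints as unit vectors p₁, p₂ with components (cos φ cos λ, cos φ sin λ, sin φ).
The central angle between the endpoints is δ = arccos(p₁·p₂) ≈ 1.040 rad (59.6°).
Interpolate at f = 0.34 with slerp weights a = sin((1−f)δ)/sin δ ≈ 0.735, b = sin(fδ)/sin δ ≈ 0.401.
p = a·p₁ + b·p₂ ≈ (0.202, -0.956, -0.213); φ = arcsin(p_z) ≈ -12.27°, λ = atan2(p_y, p_x) ≈ -78.10°.

≈ 12.3°S, 78.1°W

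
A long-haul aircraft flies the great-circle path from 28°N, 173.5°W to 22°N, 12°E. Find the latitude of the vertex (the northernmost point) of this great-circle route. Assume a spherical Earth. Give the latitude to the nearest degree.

The great circle lies in the plane with unit normal n̂ = (p₁ × p₂)/|p₁ × p₂|.
Here n̂_z ≈ -0.102; the vertex latitude is φ_max = arccos|n̂_z| ≈ 84.1°.

≈ 84°N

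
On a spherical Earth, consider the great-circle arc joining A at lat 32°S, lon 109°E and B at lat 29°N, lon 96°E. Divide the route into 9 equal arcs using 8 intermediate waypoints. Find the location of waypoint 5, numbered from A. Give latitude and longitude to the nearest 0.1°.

The haversine formula gives a central angle δ ≈ 1.086 rad (62.2°) between the endpoints.
Interpolate at f = 5/9 with slerp weights a = sin((1−f)δ)/sin δ ≈ 0.525, b = sin(fδ)/sin δ ≈ 0.641.
p = a·p₁ + b·p₂ ≈ (-0.203, 0.979, 0.033); φ = arcsin(p_z) ≈ 1.89°, λ = atan2(p_y, p_x) ≈ 101.75°.

≈ lat 1.9°N, lon 101.7°E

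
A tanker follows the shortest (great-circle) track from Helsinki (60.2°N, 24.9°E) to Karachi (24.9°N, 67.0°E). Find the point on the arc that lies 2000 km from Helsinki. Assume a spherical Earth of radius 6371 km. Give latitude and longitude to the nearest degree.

≈ (48°N, 48°E)

Write both endpoints as unit vectors p₁, p₂ with components (cos φ cos λ, cos φ sin λ, sin φ).
The central angle between the endpoints is δ = arccos(p₁·p₂) ≈ 0.796 rad (45.6°). The total great-circle distance is δ·R ≈ 0.796 × 6371 ≈ 5069 km, so the target fraction is f = 2000/5069 ≈ 0.395.
Interpolate at f ≈ 0.395 with slerp weights a = sin((1−f)δ)/sin δ ≈ 0.649, b = sin(fδ)/sin δ ≈ 0.432.
p = a·p₁ + b·p₂ ≈ (0.446, 0.497, 0.745); φ = arcsin(p_z) ≈ 48.15°, λ = atan2(p_y, p_x) ≈ 48.10°.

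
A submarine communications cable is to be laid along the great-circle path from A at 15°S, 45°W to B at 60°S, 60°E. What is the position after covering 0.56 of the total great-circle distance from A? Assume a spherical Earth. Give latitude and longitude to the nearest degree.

Convert each endpoint to a unit vector on the sphere (x = cos φ cos λ, y = cos φ sin λ, z = sin φ).
The central angle between the endpoints is δ = arccos(p₁·p₂) ≈ 1.471 rad (84.3°).
Interpolate at f = 0.56 with slerp weights a = sin((1−f)δ)/sin δ ≈ 0.606, b = sin(fδ)/sin δ ≈ 0.738.
p = a·p₁ + b·p₂ ≈ (0.598, -0.095, -0.796); φ = arcsin(p_z) ≈ -52.71°, λ = atan2(p_y, p_x) ≈ -8.99°.

≈ 53°S, 9°W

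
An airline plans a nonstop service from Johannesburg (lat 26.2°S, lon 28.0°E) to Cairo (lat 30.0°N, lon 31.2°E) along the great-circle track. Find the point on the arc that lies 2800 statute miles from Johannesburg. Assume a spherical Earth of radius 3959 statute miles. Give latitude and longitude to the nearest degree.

From cos δ = sin φ₁ sin φ₂ + cos φ₁ cos φ₂ cos Δλ, the central angle is δ ≈ 0.982 rad (56.3°). The total great-circle distance is δ·R ≈ 0.982 × 3959 ≈ 3889 mi, so the target fraction is f = 2800/3889 ≈ 0.720.
Interpolate at f ≈ 0.720 with slerp weights a = sin((1−f)δ)/sin δ ≈ 0.327, b = sin(fδ)/sin δ ≈ 0.781.
p = a·p₁ + b·p₂ ≈ (0.837, 0.488, 0.246); φ = arcsin(p_z) ≈ 14.26°, λ = atan2(p_y, p_x) ≈ 30.23°.

≈ lat 14°N, lon 30°E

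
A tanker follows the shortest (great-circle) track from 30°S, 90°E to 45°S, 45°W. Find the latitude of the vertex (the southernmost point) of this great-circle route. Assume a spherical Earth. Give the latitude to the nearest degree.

≈ 64°S

The great circle lies in the plane with unit normal n̂ = (p₁ × p₂)/|p₁ × p₂|.
Here n̂_z ≈ -0.434; the vertex latitude is φ_max = arccos|n̂_z| ≈ 64.3°.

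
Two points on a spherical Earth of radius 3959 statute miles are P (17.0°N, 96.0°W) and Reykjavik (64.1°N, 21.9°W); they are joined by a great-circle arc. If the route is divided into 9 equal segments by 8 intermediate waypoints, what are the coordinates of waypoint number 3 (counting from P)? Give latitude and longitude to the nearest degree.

The haversine formula gives a central angle δ ≈ 1.184 rad (67.8°) between the endpoints.
Interpolate at f = 3/9 with slerp weights a = sin((1−f)δ)/sin δ ≈ 0.766, b = sin(fδ)/sin δ ≈ 0.415.
p = a·p₁ + b·p₂ ≈ (0.092, -0.797, 0.598); φ = arcsin(p_z) ≈ 36.69°, λ = atan2(p_y, p_x) ≈ -83.44°.

≈ (37°N, 83°W)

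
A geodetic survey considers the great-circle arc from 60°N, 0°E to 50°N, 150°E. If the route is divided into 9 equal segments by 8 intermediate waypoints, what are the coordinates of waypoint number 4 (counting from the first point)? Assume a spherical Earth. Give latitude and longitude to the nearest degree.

≈ 80°N, 81°E

Write both endpoints as unit vectors p₁, p₂ with components (cos φ cos λ, cos φ sin λ, sin φ).
The central angle between the endpoints is δ = arccos(p₁·p₂) ≈ 1.176 rad (67.4°).
Interpolate at f = 4/9 with slerp weights a = sin((1−f)δ)/sin δ ≈ 0.658, b = sin(fδ)/sin δ ≈ 0.541.
p = a·p₁ + b·p₂ ≈ (0.028, 0.174, 0.984); φ = arcsin(p_z) ≈ 79.86°, λ = atan2(p_y, p_x) ≈ 80.78°.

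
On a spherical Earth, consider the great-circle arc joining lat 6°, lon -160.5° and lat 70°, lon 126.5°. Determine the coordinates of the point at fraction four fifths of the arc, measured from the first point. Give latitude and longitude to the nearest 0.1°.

The haversine formula gives a central angle δ ≈ 1.372 rad (78.6°) between the endpoints.
Interpolate at f = 4/5 with slerp weights a = sin((1−f)δ)/sin δ ≈ 0.276, b = sin(fδ)/sin δ ≈ 0.908.
p = a·p₁ + b·p₂ ≈ (-0.444, 0.158, 0.882); φ = arcsin(p_z) ≈ 61.90°, λ = atan2(p_y, p_x) ≈ 160.42°.

≈ lat 61.9°, lon 160.4°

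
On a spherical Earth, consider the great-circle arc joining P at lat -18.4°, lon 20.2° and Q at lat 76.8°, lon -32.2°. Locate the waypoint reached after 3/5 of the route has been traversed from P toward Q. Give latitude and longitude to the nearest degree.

≈ lat 41°, lon 8°

Write both endpoints as unit vectors p₁, p₂ with components (cos φ cos λ, cos φ sin λ, sin φ).
The central angle between the endpoints is δ = arccos(p₁·p₂) ≈ 1.747 rad (100.1°).
Interpolate at f = 3/5 with slerp weights a = sin((1−f)δ)/sin δ ≈ 0.653, b = sin(fδ)/sin δ ≈ 0.880.
p = a·p₁ + b·p₂ ≈ (0.752, 0.107, 0.651); φ = arcsin(p_z) ≈ 40.59°, λ = atan2(p_y, p_x) ≈ 8.10°.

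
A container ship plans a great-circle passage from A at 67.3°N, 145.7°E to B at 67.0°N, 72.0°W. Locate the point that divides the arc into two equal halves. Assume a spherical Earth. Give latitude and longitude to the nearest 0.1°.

≈ 82.2°N, 142.1°W

From cos δ = sin φ₁ sin φ₂ + cos φ₁ cos φ₂ cos Δλ, the central angle is δ ≈ 0.753 rad (43.1°).
Interpolate at f = 1/2 with slerp weights a = sin((1−f)δ)/sin δ ≈ 0.538, b = sin(fδ)/sin δ ≈ 0.538.
p = a·p₁ + b·p₂ ≈ (-0.106, -0.083, 0.991); φ = arcsin(p_z) ≈ 82.25°, λ = atan2(p_y, p_x) ≈ -142.11°.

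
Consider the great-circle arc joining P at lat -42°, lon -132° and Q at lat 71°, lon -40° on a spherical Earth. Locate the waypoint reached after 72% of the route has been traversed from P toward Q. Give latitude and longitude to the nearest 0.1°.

≈ lat 45.5°, lon -94.9°

Write both endpoints as unit vectors p₁, p₂ with components (cos φ cos λ, cos φ sin λ, sin φ).
The central angle between the endpoints is δ = arccos(p₁·p₂) ≈ 2.267 rad (129.9°).
Interpolate at f = 0.72 with slerp weights a = sin((1−f)δ)/sin δ ≈ 0.773, b = sin(fδ)/sin δ ≈ 1.301.
p = a·p₁ + b·p₂ ≈ (-0.060, -0.699, 0.713); φ = arcsin(p_z) ≈ 45.46°, λ = atan2(p_y, p_x) ≈ -94.89°.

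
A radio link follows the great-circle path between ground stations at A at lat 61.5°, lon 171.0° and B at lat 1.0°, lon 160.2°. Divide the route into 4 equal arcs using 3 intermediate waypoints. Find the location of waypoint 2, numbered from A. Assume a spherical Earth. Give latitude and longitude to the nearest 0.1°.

Convert each endpoint to a unit vector on the sphere (x = cos φ cos λ, y = cos φ sin λ, z = sin φ).
The central angle between the endpoints is δ = arccos(p₁·p₂) ≈ 1.066 rad (61.1°).
Interpolate at f = 2/4 with slerp weights a = sin((1−f)δ)/sin δ ≈ 0.580, b = sin(fδ)/sin δ ≈ 0.580.
p = a·p₁ + b·p₂ ≈ (-0.820, 0.240, 0.520); φ = arcsin(p_z) ≈ 31.35°, λ = atan2(p_y, p_x) ≈ 163.68°.

≈ lat 31.3°, lon 163.7°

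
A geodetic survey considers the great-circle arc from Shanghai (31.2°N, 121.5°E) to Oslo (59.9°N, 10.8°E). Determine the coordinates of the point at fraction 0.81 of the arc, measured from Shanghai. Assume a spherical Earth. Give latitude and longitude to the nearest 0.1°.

The haversine formula gives a central angle δ ≈ 1.270 rad (72.8°) between the endpoints.
Interpolate at f = 0.81 with slerp weights a = sin((1−f)δ)/sin δ ≈ 0.250, b = sin(fδ)/sin δ ≈ 0.897.
p = a·p₁ + b·p₂ ≈ (0.330, 0.267, 0.906); φ = arcsin(p_z) ≈ 64.89°, λ = atan2(p_y, p_x) ≈ 38.95°.

≈ (64.9°N, 38.9°E)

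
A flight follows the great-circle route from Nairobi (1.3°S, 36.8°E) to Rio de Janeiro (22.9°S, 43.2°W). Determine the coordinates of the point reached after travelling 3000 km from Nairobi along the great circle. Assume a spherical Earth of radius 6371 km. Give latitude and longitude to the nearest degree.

Write both endpoints as unit vectors p₁, p₂ with components (cos φ cos λ, cos φ sin λ, sin φ).
The central angle between the endpoints is δ = arccos(p₁·p₂) ≈ 1.401 rad (80.3°). The total great-circle distance is δ·R ≈ 1.401 × 6371 ≈ 8927 km, so the target fraction is f = 3000/8927 ≈ 0.336.
Interpolate at f ≈ 0.336 with slerp weights a = sin((1−f)δ)/sin δ ≈ 0.813, b = sin(fδ)/sin δ ≈ 0.460.
p = a·p₁ + b·p₂ ≈ (0.960, 0.197, -0.198); φ = arcsin(p_z) ≈ -11.39°, λ = atan2(p_y, p_x) ≈ 11.59°.

≈ 11°S, 12°E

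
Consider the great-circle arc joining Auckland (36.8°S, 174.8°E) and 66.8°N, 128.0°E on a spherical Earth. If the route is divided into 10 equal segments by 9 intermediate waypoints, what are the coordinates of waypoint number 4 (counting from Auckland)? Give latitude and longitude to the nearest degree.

Write both endpoints as unit vectors p₁, p₂ with components (cos φ cos λ, cos φ sin λ, sin φ).
The central angle between the endpoints is δ = arccos(p₁·p₂) ≈ 1.912 rad (109.6°).
Interpolate at f = 4/10 with slerp weights a = sin((1−f)δ)/sin δ ≈ 0.967, b = sin(fδ)/sin δ ≈ 0.735.
p = a·p₁ + b·p₂ ≈ (-0.950, 0.298, 0.096); φ = arcsin(p_z) ≈ 5.50°, λ = atan2(p_y, p_x) ≈ 162.56°.

≈ 6°N, 163°E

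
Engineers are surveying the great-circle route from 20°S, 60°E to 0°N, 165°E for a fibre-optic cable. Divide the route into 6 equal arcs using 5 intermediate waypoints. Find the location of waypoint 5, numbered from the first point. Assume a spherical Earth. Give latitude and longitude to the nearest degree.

Write both endpoints as unit vectors p₁, p₂ with components (cos φ cos λ, cos φ sin λ, sin φ).
The central angle between the endpoints is δ = arccos(p₁·p₂) ≈ 1.816 rad (104.1°).
Interpolate at f = 5/6 with slerp weights a = sin((1−f)δ)/sin δ ≈ 0.307, b = sin(fδ)/sin δ ≈ 1.029.
p = a·p₁ + b·p₂ ≈ (-0.850, 0.517, -0.105); φ = arcsin(p_z) ≈ -6.03°, λ = atan2(p_y, p_x) ≈ 148.71°.

≈ 6°S, 149°E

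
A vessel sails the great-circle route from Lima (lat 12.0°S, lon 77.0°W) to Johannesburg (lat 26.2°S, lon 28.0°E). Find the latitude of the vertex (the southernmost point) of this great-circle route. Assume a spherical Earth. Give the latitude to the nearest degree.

≈ 31°S

The great circle lies in the plane with unit normal n̂ = (p₁ × p₂)/|p₁ × p₂|.
Here n̂_z ≈ +0.856; the vertex latitude is φ_max = arccos|n̂_z| ≈ 31.2°.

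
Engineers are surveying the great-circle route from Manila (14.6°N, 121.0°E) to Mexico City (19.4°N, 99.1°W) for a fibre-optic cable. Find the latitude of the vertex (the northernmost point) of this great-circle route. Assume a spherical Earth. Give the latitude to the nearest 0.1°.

The great circle lies in the plane with unit normal n̂ = (p₁ × p₂)/|p₁ × p₂|.
Here n̂_z ≈ +0.745; the vertex latitude is φ_max = arccos|n̂_z| ≈ 41.8°.

≈ 41.8°N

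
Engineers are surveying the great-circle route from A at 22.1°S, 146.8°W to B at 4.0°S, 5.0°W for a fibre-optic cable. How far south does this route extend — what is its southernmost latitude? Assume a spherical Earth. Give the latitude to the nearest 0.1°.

≈ 36.8°S

The great circle lies in the plane with unit normal n̂ = (p₁ × p₂)/|p₁ × p₂|.
Here n̂_z ≈ +0.800; the vertex latitude is φ_max = arccos|n̂_z| ≈ 36.8°.
Check via Clairaut: cos φ_max = |cos φ₁| · sin C = cos(22.1°)·sin(120.2°) ≈ 0.800, again giving ≈ 36.8°.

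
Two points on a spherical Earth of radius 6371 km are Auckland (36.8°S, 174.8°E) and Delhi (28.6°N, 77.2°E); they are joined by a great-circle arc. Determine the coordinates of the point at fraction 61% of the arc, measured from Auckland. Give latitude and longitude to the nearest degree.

≈ 2°N, 114°E

Convert each endpoint to a unit vector on the sphere (x = cos φ cos λ, y = cos φ sin λ, z = sin φ).
The central angle between the endpoints is δ = arccos(p₁·p₂) ≈ 1.960 rad (112.3°).
Interpolate at f = 0.61 with slerp weights a = sin((1−f)δ)/sin δ ≈ 0.748, b = sin(fδ)/sin δ ≈ 1.006.
p = a·p₁ + b·p₂ ≈ (-0.401, 0.915, 0.033); φ = arcsin(p_z) ≈ 1.91°, λ = atan2(p_y, p_x) ≈ 113.66°.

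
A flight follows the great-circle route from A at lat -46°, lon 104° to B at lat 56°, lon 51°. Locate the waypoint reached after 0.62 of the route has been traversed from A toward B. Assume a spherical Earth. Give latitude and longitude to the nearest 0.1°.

≈ lat 18.1°, lon 75.9°

Write both endpoints as unit vectors p₁, p₂ with components (cos φ cos λ, cos φ sin λ, sin φ).
The central angle between the endpoints is δ = arccos(p₁·p₂) ≈ 1.942 rad (111.3°).
Interpolate at f = 0.62 with slerp weights a = sin((1−f)δ)/sin δ ≈ 0.722, b = sin(fδ)/sin δ ≈ 1.002.
p = a·p₁ + b·p₂ ≈ (0.231, 0.922, 0.311); φ = arcsin(p_z) ≈ 18.13°, λ = atan2(p_y, p_x) ≈ 75.92°.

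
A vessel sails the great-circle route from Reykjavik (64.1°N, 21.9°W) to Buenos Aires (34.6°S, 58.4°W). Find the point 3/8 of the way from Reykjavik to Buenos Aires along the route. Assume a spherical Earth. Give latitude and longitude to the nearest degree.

Convert each endpoint to a unit vector on the sphere (x = cos φ cos λ, y = cos φ sin λ, z = sin φ).
The central angle between the endpoints is δ = arccos(p₁·p₂) ≈ 1.794 rad (102.8°).
Interpolate at f = 3/8 with slerp weights a = sin((1−f)δ)/sin δ ≈ 0.924, b = sin(fδ)/sin δ ≈ 0.639.
p = a·p₁ + b·p₂ ≈ (0.650, -0.599, 0.468); φ = arcsin(p_z) ≈ 27.91°, λ = atan2(p_y, p_x) ≈ -42.64°.

≈ (28°N, 43°W)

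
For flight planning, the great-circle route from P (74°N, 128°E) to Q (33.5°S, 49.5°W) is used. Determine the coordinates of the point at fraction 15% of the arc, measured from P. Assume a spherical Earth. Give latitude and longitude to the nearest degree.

Write both endpoints as unit vectors p₁, p₂ with components (cos φ cos λ, cos φ sin λ, sin φ).
The central angle between the endpoints is δ = arccos(p₁·p₂) ≈ 2.434 rad (139.5°).
Interpolate at f = 0.15 with slerp weights a = sin((1−f)δ)/sin δ ≈ 1.352, b = sin(fδ)/sin δ ≈ 0.550.
p = a·p₁ + b·p₂ ≈ (0.068, -0.055, 0.996); φ = arcsin(p_z) ≈ 84.98°, λ = atan2(p_y, p_x) ≈ -38.80°.

≈ (85°N, 39°W)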